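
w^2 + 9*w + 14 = (w + 2)*(w + 7)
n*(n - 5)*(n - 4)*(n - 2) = n^4 - 11*n^3 + 38*n^2 - 40*n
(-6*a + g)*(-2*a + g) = 12*a^2 - 8*a*g + g^2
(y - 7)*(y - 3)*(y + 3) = y^3 - 7*y^2 - 9*y + 63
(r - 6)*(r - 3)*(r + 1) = r^3 - 8*r^2 + 9*r + 18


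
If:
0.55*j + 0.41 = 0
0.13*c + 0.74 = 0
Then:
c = -5.69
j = -0.75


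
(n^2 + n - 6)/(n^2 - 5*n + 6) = (n + 3)/(n - 3)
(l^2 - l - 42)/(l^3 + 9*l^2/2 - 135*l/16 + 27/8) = 16*(l - 7)/(16*l^2 - 24*l + 9)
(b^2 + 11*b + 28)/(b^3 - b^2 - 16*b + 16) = (b + 7)/(b^2 - 5*b + 4)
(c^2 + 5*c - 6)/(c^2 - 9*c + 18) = (c^2 + 5*c - 6)/(c^2 - 9*c + 18)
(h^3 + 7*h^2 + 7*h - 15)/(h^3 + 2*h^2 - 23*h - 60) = (h^2 + 4*h - 5)/(h^2 - h - 20)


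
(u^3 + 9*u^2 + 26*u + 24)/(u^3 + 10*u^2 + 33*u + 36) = (u + 2)/(u + 3)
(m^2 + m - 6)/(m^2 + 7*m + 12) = (m - 2)/(m + 4)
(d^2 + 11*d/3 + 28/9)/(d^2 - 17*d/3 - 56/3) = (d + 4/3)/(d - 8)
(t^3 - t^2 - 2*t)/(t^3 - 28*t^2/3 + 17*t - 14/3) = 3*t*(t + 1)/(3*t^2 - 22*t + 7)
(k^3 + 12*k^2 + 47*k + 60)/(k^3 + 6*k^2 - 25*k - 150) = (k^2 + 7*k + 12)/(k^2 + k - 30)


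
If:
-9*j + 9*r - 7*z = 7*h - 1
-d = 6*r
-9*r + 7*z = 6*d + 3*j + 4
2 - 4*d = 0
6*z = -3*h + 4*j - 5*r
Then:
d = 1/2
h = -475/322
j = 199/552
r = -1/12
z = 1349/1288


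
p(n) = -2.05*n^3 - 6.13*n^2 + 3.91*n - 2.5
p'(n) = -6.15*n^2 - 12.26*n + 3.91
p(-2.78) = -16.70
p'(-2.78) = -9.54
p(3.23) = -122.91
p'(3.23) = -99.85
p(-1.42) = -14.54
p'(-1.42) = 8.92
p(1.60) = -20.33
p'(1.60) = -31.45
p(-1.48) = -15.07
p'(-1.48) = 8.58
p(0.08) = -2.23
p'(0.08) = 2.89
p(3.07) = -107.59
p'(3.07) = -91.69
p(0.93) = -5.81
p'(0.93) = -12.81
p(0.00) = -2.50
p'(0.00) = 3.91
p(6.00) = -642.52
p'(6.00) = -291.05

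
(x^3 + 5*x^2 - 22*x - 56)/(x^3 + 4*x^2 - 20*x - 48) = (x + 7)/(x + 6)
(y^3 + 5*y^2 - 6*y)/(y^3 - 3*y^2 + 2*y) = (y + 6)/(y - 2)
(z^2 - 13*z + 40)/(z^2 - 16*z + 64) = (z - 5)/(z - 8)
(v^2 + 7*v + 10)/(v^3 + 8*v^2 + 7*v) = (v^2 + 7*v + 10)/(v*(v^2 + 8*v + 7))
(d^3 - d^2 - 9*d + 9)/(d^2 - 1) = (d^2 - 9)/(d + 1)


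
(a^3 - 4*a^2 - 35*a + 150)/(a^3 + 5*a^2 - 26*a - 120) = (a - 5)/(a + 4)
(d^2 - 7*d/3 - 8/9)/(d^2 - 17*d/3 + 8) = (d + 1/3)/(d - 3)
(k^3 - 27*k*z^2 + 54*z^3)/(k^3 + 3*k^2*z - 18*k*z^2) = (k - 3*z)/k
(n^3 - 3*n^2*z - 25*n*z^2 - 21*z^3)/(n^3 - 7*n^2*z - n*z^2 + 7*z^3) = (-n - 3*z)/(-n + z)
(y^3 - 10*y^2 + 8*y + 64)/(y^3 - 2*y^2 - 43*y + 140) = (y^2 - 6*y - 16)/(y^2 + 2*y - 35)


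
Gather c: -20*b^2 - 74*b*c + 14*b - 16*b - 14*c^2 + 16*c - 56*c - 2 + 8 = -20*b^2 - 2*b - 14*c^2 + c*(-74*b - 40) + 6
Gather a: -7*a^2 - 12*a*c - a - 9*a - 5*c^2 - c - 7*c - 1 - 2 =-7*a^2 + a*(-12*c - 10) - 5*c^2 - 8*c - 3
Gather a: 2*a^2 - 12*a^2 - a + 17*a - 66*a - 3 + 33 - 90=-10*a^2 - 50*a - 60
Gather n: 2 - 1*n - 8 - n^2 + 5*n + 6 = -n^2 + 4*n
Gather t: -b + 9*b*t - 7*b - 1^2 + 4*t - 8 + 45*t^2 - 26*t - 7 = -8*b + 45*t^2 + t*(9*b - 22) - 16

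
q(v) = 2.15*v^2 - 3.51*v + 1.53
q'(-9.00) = -42.21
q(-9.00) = 207.27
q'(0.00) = -3.51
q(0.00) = 1.53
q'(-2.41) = -13.87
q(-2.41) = 22.48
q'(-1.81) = -11.29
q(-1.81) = 14.93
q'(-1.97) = -11.98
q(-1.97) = 16.79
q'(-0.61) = -6.13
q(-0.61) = 4.47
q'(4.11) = 14.16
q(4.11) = 23.42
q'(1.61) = 3.41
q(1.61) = 1.45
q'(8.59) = 33.43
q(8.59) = 130.02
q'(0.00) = -3.51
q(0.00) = 1.53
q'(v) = 4.3*v - 3.51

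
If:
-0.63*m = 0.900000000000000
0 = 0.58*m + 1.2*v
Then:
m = -1.43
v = 0.69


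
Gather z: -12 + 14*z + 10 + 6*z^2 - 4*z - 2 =6*z^2 + 10*z - 4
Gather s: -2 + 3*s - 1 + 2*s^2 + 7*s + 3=2*s^2 + 10*s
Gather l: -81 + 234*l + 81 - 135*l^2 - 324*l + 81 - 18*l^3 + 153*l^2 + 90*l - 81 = -18*l^3 + 18*l^2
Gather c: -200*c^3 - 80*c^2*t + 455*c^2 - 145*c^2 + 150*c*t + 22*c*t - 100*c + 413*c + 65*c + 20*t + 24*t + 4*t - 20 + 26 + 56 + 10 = -200*c^3 + c^2*(310 - 80*t) + c*(172*t + 378) + 48*t + 72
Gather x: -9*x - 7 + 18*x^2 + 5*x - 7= 18*x^2 - 4*x - 14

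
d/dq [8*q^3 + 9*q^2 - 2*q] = 24*q^2 + 18*q - 2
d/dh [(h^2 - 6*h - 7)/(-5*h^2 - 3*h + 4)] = (-33*h^2 - 62*h - 45)/(25*h^4 + 30*h^3 - 31*h^2 - 24*h + 16)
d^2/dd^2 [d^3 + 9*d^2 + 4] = 6*d + 18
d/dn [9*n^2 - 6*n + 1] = 18*n - 6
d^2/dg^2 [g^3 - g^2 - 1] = 6*g - 2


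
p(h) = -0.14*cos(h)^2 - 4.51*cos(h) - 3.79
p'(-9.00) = -1.75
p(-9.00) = 0.20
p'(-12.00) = 2.55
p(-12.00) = -7.70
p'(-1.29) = -4.41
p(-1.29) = -5.05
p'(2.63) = 2.09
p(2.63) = 0.04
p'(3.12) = 0.09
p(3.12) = 0.58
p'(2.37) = 3.00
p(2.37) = -0.63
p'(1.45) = 4.51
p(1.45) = -4.34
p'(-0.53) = -2.40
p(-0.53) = -7.79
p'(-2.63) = -2.09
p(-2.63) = 0.04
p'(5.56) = -3.12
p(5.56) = -7.25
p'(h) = 0.28*sin(h)*cos(h) + 4.51*sin(h)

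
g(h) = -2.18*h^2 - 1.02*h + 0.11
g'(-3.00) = 12.06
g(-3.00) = -16.45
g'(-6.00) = 25.14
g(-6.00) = -72.25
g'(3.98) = -18.37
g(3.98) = -38.48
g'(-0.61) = 1.64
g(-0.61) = -0.08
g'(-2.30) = 9.01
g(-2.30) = -9.08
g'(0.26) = -2.15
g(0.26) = -0.30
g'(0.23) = -2.02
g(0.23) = -0.24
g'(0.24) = -2.07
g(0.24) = -0.26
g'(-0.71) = 2.08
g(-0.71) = -0.26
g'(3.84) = -17.76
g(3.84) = -35.95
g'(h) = -4.36*h - 1.02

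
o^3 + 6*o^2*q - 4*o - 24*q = (o - 2)*(o + 2)*(o + 6*q)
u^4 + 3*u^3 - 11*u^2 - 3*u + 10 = (u - 2)*(u - 1)*(u + 1)*(u + 5)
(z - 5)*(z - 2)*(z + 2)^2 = z^4 - 3*z^3 - 14*z^2 + 12*z + 40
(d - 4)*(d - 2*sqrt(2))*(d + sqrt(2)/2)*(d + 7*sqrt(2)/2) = d^4 - 4*d^3 + 2*sqrt(2)*d^3 - 25*d^2/2 - 8*sqrt(2)*d^2 - 7*sqrt(2)*d + 50*d + 28*sqrt(2)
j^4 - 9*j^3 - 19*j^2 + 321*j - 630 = (j - 7)*(j - 5)*(j - 3)*(j + 6)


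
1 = 1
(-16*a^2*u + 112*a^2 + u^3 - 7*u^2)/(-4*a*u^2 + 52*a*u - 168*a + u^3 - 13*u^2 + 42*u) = (4*a + u)/(u - 6)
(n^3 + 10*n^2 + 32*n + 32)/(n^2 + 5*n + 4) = (n^2 + 6*n + 8)/(n + 1)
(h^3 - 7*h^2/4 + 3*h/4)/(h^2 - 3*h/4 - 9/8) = 2*h*(-4*h^2 + 7*h - 3)/(-8*h^2 + 6*h + 9)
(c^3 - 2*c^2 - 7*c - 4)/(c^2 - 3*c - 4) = c + 1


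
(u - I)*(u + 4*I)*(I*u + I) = I*u^3 - 3*u^2 + I*u^2 - 3*u + 4*I*u + 4*I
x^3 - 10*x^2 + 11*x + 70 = (x - 7)*(x - 5)*(x + 2)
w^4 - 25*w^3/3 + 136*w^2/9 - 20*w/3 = w*(w - 6)*(w - 5/3)*(w - 2/3)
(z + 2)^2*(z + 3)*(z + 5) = z^4 + 12*z^3 + 51*z^2 + 92*z + 60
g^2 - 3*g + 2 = (g - 2)*(g - 1)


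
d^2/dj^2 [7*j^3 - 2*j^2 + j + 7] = 42*j - 4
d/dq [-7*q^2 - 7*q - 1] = -14*q - 7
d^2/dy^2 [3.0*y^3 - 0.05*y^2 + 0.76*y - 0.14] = 18.0*y - 0.1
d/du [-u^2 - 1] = -2*u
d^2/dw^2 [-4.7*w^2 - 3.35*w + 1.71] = -9.40000000000000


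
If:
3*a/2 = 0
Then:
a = 0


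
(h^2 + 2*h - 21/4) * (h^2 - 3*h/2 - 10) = h^4 + h^3/2 - 73*h^2/4 - 97*h/8 + 105/2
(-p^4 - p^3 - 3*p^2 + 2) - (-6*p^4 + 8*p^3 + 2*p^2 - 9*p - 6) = 5*p^4 - 9*p^3 - 5*p^2 + 9*p + 8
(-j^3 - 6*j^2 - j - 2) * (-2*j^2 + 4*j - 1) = 2*j^5 + 8*j^4 - 21*j^3 + 6*j^2 - 7*j + 2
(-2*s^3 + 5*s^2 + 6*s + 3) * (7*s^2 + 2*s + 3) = -14*s^5 + 31*s^4 + 46*s^3 + 48*s^2 + 24*s + 9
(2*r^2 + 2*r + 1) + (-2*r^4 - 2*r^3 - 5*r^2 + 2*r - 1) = -2*r^4 - 2*r^3 - 3*r^2 + 4*r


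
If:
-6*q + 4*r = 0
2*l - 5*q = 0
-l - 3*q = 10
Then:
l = -50/11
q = -20/11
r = -30/11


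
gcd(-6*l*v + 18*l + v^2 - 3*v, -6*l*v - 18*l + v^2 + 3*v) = -6*l + v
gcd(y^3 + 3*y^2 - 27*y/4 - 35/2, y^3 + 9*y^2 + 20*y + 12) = y + 2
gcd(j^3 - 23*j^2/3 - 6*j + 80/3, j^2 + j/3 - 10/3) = j^2 + j/3 - 10/3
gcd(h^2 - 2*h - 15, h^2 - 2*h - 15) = h^2 - 2*h - 15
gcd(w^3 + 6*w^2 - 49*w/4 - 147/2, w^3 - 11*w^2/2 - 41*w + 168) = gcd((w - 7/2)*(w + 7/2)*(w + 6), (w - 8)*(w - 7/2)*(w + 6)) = w^2 + 5*w/2 - 21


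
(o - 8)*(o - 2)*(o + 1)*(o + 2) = o^4 - 7*o^3 - 12*o^2 + 28*o + 32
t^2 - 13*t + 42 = (t - 7)*(t - 6)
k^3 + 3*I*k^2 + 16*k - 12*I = (k - 2*I)*(k - I)*(k + 6*I)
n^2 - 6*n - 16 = (n - 8)*(n + 2)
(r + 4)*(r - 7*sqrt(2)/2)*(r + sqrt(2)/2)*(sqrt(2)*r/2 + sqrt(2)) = sqrt(2)*r^4/2 - 3*r^3 + 3*sqrt(2)*r^3 - 18*r^2 + 9*sqrt(2)*r^2/4 - 24*r - 21*sqrt(2)*r/2 - 14*sqrt(2)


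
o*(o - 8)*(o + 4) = o^3 - 4*o^2 - 32*o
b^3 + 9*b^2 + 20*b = b*(b + 4)*(b + 5)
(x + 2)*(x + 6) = x^2 + 8*x + 12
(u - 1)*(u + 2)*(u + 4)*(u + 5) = u^4 + 10*u^3 + 27*u^2 + 2*u - 40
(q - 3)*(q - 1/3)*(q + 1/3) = q^3 - 3*q^2 - q/9 + 1/3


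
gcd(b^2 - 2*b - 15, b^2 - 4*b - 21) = b + 3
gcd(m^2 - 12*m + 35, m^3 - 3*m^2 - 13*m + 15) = m - 5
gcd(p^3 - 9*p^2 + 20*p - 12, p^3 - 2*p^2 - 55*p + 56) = p - 1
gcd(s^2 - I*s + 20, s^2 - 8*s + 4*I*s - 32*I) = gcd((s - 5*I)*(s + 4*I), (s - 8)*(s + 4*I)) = s + 4*I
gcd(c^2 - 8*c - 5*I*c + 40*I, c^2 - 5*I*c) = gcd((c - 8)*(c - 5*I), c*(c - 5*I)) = c - 5*I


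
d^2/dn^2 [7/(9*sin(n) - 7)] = 63*(-9*sin(n)^2 - 7*sin(n) + 18)/(9*sin(n) - 7)^3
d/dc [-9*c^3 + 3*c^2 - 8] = 3*c*(2 - 9*c)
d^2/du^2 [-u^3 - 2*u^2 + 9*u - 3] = -6*u - 4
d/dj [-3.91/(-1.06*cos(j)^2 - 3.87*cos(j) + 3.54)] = (8.2892*cos(j) + 15.1317)*sin(j)/(1.06*cos(j)^2 + 3.87*cos(j) - 3.54)^2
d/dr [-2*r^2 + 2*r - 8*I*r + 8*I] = -4*r + 2 - 8*I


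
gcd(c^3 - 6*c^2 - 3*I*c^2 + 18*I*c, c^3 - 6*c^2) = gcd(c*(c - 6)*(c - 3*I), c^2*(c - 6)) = c^2 - 6*c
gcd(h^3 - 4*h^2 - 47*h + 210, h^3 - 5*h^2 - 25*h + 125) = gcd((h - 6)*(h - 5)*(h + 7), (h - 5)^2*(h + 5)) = h - 5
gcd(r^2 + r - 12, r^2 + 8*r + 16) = r + 4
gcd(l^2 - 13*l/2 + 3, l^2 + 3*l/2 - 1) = l - 1/2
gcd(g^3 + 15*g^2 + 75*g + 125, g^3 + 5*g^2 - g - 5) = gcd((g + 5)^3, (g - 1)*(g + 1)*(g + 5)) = g + 5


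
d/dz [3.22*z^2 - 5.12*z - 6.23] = 6.44*z - 5.12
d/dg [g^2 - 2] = 2*g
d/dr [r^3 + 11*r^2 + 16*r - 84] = 3*r^2 + 22*r + 16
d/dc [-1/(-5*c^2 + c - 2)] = (1 - 10*c)/(5*c^2 - c + 2)^2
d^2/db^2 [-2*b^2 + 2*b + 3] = -4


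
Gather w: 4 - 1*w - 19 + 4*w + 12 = 3*w - 3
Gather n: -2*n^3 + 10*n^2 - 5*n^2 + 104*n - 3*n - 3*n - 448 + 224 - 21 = -2*n^3 + 5*n^2 + 98*n - 245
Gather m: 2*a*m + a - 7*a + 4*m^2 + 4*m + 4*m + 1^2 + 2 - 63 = -6*a + 4*m^2 + m*(2*a + 8) - 60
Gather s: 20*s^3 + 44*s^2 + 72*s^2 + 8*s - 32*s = 20*s^3 + 116*s^2 - 24*s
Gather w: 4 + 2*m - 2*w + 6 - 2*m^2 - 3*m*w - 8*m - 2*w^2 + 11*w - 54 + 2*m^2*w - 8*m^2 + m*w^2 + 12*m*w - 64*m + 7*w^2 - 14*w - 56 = -10*m^2 - 70*m + w^2*(m + 5) + w*(2*m^2 + 9*m - 5) - 100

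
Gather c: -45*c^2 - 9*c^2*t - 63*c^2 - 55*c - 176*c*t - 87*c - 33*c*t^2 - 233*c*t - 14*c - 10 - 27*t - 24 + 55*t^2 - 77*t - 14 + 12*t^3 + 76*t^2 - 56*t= c^2*(-9*t - 108) + c*(-33*t^2 - 409*t - 156) + 12*t^3 + 131*t^2 - 160*t - 48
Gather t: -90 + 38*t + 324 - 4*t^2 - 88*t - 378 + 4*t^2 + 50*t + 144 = 0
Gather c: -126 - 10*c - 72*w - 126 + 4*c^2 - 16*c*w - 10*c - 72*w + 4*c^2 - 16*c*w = 8*c^2 + c*(-32*w - 20) - 144*w - 252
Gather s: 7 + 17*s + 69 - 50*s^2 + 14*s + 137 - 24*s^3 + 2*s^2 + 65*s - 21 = -24*s^3 - 48*s^2 + 96*s + 192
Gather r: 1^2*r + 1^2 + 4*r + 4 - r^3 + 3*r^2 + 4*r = -r^3 + 3*r^2 + 9*r + 5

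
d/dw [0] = 0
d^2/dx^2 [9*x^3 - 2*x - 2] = 54*x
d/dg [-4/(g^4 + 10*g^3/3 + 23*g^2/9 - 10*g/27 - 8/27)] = 216*(54*g^3 + 135*g^2 + 69*g - 5)/(27*g^4 + 90*g^3 + 69*g^2 - 10*g - 8)^2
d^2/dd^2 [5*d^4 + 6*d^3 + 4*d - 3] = 12*d*(5*d + 3)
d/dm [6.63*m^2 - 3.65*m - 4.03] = 13.26*m - 3.65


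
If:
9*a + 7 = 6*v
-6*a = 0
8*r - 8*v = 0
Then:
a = 0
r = 7/6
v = 7/6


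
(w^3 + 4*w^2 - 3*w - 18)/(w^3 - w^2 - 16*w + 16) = (w^3 + 4*w^2 - 3*w - 18)/(w^3 - w^2 - 16*w + 16)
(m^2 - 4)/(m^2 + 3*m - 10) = (m + 2)/(m + 5)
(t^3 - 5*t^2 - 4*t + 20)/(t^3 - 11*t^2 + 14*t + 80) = (t - 2)/(t - 8)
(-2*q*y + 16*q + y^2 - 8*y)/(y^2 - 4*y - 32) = (-2*q + y)/(y + 4)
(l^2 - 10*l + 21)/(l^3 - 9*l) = (l - 7)/(l*(l + 3))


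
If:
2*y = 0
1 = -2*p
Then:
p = -1/2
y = 0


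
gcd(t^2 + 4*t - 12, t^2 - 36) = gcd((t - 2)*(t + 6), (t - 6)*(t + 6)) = t + 6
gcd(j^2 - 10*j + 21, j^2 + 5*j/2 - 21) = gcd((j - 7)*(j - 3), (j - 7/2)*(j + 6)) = 1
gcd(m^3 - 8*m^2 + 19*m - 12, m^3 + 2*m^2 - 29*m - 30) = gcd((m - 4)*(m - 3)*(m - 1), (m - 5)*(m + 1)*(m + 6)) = 1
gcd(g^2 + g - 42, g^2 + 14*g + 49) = g + 7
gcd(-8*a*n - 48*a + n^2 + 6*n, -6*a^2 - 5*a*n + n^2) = 1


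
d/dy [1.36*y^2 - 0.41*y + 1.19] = 2.72*y - 0.41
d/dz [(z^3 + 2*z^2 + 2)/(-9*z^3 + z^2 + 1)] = 19*z^2*(z^2 + 3)/(81*z^6 - 18*z^5 + z^4 - 18*z^3 + 2*z^2 + 1)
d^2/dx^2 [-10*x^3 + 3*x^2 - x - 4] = 6 - 60*x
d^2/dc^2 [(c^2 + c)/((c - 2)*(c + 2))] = 2*(c^3 + 12*c^2 + 12*c + 16)/(c^6 - 12*c^4 + 48*c^2 - 64)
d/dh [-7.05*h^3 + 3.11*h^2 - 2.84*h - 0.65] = -21.15*h^2 + 6.22*h - 2.84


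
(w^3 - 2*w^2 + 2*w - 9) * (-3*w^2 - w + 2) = -3*w^5 + 5*w^4 - 2*w^3 + 21*w^2 + 13*w - 18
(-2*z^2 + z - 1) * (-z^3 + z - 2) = 2*z^5 - z^4 - z^3 + 5*z^2 - 3*z + 2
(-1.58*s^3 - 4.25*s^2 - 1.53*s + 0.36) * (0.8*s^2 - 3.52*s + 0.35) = -1.264*s^5 + 2.1616*s^4 + 13.183*s^3 + 4.1861*s^2 - 1.8027*s + 0.126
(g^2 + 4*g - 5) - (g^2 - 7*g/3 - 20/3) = 19*g/3 + 5/3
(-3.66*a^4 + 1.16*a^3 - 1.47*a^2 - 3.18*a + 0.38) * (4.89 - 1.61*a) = 5.8926*a^5 - 19.765*a^4 + 8.0391*a^3 - 2.0685*a^2 - 16.162*a + 1.8582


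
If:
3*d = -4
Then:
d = -4/3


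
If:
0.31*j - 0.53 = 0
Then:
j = 1.71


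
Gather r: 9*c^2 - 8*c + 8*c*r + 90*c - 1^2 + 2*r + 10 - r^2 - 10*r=9*c^2 + 82*c - r^2 + r*(8*c - 8) + 9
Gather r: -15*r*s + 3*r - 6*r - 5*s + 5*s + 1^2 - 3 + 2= r*(-15*s - 3)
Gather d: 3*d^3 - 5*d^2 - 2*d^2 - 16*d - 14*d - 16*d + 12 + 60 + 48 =3*d^3 - 7*d^2 - 46*d + 120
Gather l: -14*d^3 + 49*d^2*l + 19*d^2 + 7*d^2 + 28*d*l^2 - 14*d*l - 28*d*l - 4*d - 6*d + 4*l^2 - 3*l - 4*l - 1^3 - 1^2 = -14*d^3 + 26*d^2 - 10*d + l^2*(28*d + 4) + l*(49*d^2 - 42*d - 7) - 2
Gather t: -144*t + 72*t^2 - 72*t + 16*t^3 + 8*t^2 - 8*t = 16*t^3 + 80*t^2 - 224*t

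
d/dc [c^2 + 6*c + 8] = 2*c + 6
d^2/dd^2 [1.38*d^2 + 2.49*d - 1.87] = 2.76000000000000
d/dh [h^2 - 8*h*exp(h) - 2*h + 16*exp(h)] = -8*h*exp(h) + 2*h + 8*exp(h) - 2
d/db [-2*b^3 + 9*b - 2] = 9 - 6*b^2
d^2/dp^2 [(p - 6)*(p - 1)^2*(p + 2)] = 12*p^2 - 36*p - 6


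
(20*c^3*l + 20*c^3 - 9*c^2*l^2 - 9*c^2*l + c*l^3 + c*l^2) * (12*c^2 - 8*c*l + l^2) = 240*c^5*l + 240*c^5 - 268*c^4*l^2 - 268*c^4*l + 104*c^3*l^3 + 104*c^3*l^2 - 17*c^2*l^4 - 17*c^2*l^3 + c*l^5 + c*l^4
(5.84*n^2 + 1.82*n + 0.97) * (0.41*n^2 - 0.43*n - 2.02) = 2.3944*n^4 - 1.765*n^3 - 12.1817*n^2 - 4.0935*n - 1.9594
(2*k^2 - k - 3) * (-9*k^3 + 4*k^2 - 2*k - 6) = -18*k^5 + 17*k^4 + 19*k^3 - 22*k^2 + 12*k + 18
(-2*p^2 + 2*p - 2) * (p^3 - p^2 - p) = -2*p^5 + 4*p^4 - 2*p^3 + 2*p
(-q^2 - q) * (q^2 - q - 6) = -q^4 + 7*q^2 + 6*q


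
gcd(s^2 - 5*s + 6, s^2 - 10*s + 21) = s - 3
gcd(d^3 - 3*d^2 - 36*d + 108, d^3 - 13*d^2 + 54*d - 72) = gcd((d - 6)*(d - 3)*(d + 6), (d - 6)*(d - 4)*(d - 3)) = d^2 - 9*d + 18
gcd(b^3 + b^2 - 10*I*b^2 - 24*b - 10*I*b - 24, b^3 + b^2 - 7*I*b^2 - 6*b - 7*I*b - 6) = b^2 + b*(1 - 6*I) - 6*I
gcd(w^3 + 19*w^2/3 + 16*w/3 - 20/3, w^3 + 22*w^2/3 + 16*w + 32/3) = w + 2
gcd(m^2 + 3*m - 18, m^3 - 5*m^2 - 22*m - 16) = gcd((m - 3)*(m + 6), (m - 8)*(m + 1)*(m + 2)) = 1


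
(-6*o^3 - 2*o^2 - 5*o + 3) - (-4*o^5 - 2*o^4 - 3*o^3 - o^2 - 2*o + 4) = 4*o^5 + 2*o^4 - 3*o^3 - o^2 - 3*o - 1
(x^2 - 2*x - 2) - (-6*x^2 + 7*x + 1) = 7*x^2 - 9*x - 3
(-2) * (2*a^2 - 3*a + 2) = -4*a^2 + 6*a - 4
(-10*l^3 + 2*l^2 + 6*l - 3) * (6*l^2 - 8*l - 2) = -60*l^5 + 92*l^4 + 40*l^3 - 70*l^2 + 12*l + 6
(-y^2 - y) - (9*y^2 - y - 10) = 10 - 10*y^2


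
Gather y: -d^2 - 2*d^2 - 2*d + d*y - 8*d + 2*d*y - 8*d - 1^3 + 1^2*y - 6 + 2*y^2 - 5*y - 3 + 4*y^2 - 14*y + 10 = -3*d^2 - 18*d + 6*y^2 + y*(3*d - 18)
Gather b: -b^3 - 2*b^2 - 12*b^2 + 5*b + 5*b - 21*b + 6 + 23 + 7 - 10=-b^3 - 14*b^2 - 11*b + 26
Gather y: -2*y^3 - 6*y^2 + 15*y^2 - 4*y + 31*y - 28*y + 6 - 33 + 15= -2*y^3 + 9*y^2 - y - 12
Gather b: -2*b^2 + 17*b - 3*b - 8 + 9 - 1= -2*b^2 + 14*b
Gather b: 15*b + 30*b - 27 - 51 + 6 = 45*b - 72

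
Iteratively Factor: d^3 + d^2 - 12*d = (d + 4)*(d^2 - 3*d) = d*(d + 4)*(d - 3)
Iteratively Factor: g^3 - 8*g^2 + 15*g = (g - 5)*(g^2 - 3*g) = (g - 5)*(g - 3)*(g)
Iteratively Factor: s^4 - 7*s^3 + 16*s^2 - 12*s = (s - 2)*(s^3 - 5*s^2 + 6*s) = (s - 3)*(s - 2)*(s^2 - 2*s) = s*(s - 3)*(s - 2)*(s - 2)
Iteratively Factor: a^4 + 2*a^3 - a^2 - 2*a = (a + 2)*(a^3 - a) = a*(a + 2)*(a^2 - 1) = a*(a - 1)*(a + 2)*(a + 1)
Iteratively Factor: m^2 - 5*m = (m)*(m - 5)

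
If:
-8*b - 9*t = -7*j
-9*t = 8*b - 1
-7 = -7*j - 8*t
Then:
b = -23/32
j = 1/7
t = 3/4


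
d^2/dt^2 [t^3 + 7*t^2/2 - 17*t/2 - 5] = 6*t + 7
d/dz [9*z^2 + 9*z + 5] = 18*z + 9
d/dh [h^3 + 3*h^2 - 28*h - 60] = 3*h^2 + 6*h - 28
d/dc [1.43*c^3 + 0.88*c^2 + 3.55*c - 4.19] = 4.29*c^2 + 1.76*c + 3.55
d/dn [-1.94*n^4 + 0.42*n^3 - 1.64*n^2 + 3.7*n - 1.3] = -7.76*n^3 + 1.26*n^2 - 3.28*n + 3.7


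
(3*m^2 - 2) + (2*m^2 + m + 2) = 5*m^2 + m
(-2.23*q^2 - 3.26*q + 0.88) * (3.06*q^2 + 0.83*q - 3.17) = -6.8238*q^4 - 11.8265*q^3 + 7.0561*q^2 + 11.0646*q - 2.7896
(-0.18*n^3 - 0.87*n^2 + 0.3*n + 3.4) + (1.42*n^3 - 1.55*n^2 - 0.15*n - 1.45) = 1.24*n^3 - 2.42*n^2 + 0.15*n + 1.95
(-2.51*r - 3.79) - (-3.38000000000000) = -2.51*r - 0.41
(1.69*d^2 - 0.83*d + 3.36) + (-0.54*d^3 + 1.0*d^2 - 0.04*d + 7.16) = -0.54*d^3 + 2.69*d^2 - 0.87*d + 10.52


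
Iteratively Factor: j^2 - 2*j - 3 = (j - 3)*(j + 1)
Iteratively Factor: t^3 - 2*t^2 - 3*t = (t)*(t^2 - 2*t - 3) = t*(t - 3)*(t + 1)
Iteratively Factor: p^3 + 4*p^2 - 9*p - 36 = (p + 3)*(p^2 + p - 12) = (p - 3)*(p + 3)*(p + 4)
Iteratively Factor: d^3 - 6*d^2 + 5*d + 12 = (d + 1)*(d^2 - 7*d + 12) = (d - 3)*(d + 1)*(d - 4)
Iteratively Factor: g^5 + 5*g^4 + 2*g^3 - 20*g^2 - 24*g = (g)*(g^4 + 5*g^3 + 2*g^2 - 20*g - 24) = g*(g + 2)*(g^3 + 3*g^2 - 4*g - 12) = g*(g - 2)*(g + 2)*(g^2 + 5*g + 6) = g*(g - 2)*(g + 2)^2*(g + 3)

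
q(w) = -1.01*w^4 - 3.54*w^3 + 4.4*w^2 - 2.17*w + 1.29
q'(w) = -4.04*w^3 - 10.62*w^2 + 8.8*w - 2.17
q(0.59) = 0.69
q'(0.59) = -1.50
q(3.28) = -200.31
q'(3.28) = -230.12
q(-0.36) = 2.79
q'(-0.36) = -6.53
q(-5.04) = -74.49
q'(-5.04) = 200.93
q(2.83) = -114.63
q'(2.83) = -153.89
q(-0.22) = 2.02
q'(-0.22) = -4.58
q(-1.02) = 10.74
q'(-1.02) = -17.91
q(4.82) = -848.50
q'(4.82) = -658.88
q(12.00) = -26451.63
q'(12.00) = -8406.97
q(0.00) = 1.29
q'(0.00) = -2.17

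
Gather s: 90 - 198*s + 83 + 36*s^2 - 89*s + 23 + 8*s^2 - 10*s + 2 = 44*s^2 - 297*s + 198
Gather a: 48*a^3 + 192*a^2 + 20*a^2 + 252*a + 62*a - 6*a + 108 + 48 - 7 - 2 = 48*a^3 + 212*a^2 + 308*a + 147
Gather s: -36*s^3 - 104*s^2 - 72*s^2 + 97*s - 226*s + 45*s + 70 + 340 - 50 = -36*s^3 - 176*s^2 - 84*s + 360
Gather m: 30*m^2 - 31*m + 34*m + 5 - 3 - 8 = 30*m^2 + 3*m - 6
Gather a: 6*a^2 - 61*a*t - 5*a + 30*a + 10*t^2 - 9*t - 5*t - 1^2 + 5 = 6*a^2 + a*(25 - 61*t) + 10*t^2 - 14*t + 4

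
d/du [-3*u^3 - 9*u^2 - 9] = 9*u*(-u - 2)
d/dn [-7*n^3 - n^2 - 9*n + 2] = -21*n^2 - 2*n - 9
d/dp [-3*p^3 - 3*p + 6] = -9*p^2 - 3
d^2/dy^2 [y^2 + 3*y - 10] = 2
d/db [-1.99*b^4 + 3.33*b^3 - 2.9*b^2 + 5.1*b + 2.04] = -7.96*b^3 + 9.99*b^2 - 5.8*b + 5.1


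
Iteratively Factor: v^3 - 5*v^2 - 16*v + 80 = (v + 4)*(v^2 - 9*v + 20) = (v - 4)*(v + 4)*(v - 5)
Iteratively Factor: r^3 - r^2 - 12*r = (r - 4)*(r^2 + 3*r) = (r - 4)*(r + 3)*(r)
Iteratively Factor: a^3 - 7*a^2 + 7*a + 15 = (a - 3)*(a^2 - 4*a - 5) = (a - 5)*(a - 3)*(a + 1)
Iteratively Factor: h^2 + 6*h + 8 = (h + 4)*(h + 2)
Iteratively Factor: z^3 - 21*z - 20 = (z + 4)*(z^2 - 4*z - 5) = (z + 1)*(z + 4)*(z - 5)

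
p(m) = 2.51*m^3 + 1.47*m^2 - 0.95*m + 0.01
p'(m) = 7.53*m^2 + 2.94*m - 0.95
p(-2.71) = -36.57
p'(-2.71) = 46.38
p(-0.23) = 0.28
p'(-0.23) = -1.23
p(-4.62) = -211.74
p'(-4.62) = 146.19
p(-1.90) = -10.09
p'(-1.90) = 20.65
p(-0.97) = 0.02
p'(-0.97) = 3.28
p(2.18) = 30.93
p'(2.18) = 41.24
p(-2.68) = -35.20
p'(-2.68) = 45.25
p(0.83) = 1.67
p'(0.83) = 6.68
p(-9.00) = -1702.16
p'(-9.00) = 582.52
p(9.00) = 1940.32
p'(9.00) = 635.44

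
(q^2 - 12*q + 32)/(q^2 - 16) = (q - 8)/(q + 4)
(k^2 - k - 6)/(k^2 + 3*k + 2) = (k - 3)/(k + 1)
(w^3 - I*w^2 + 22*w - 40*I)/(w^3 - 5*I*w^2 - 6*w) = (w^2 + I*w + 20)/(w*(w - 3*I))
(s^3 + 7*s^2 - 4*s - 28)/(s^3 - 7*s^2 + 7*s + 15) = (s^3 + 7*s^2 - 4*s - 28)/(s^3 - 7*s^2 + 7*s + 15)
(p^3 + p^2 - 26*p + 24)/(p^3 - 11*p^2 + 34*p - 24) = (p + 6)/(p - 6)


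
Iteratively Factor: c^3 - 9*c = (c + 3)*(c^2 - 3*c) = (c - 3)*(c + 3)*(c)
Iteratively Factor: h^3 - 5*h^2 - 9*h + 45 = (h + 3)*(h^2 - 8*h + 15) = (h - 3)*(h + 3)*(h - 5)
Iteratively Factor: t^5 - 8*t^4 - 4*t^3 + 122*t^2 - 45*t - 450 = (t + 2)*(t^4 - 10*t^3 + 16*t^2 + 90*t - 225) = (t - 5)*(t + 2)*(t^3 - 5*t^2 - 9*t + 45) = (t - 5)*(t - 3)*(t + 2)*(t^2 - 2*t - 15) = (t - 5)^2*(t - 3)*(t + 2)*(t + 3)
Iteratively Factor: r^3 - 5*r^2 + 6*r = (r - 2)*(r^2 - 3*r) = r*(r - 2)*(r - 3)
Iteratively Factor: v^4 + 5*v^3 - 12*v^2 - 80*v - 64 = (v + 4)*(v^3 + v^2 - 16*v - 16) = (v + 4)^2*(v^2 - 3*v - 4) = (v + 1)*(v + 4)^2*(v - 4)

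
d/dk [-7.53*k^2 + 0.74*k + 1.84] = 0.74 - 15.06*k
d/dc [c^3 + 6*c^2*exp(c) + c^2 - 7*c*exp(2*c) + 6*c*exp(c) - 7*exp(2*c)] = 6*c^2*exp(c) + 3*c^2 - 14*c*exp(2*c) + 18*c*exp(c) + 2*c - 21*exp(2*c) + 6*exp(c)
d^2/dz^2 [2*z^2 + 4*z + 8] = 4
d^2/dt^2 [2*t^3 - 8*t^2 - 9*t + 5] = 12*t - 16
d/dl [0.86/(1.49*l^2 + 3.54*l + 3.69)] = (-2.5628*l - 3.0444)/(1.49*l^2 + 3.54*l + 3.69)^2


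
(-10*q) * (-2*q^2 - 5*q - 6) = 20*q^3 + 50*q^2 + 60*q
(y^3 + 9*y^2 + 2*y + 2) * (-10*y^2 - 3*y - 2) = -10*y^5 - 93*y^4 - 49*y^3 - 44*y^2 - 10*y - 4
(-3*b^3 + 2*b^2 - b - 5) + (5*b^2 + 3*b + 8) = -3*b^3 + 7*b^2 + 2*b + 3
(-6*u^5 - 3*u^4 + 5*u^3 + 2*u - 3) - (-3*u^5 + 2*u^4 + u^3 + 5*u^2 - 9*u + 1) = -3*u^5 - 5*u^4 + 4*u^3 - 5*u^2 + 11*u - 4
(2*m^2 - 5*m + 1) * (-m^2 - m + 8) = -2*m^4 + 3*m^3 + 20*m^2 - 41*m + 8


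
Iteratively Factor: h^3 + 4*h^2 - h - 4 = (h - 1)*(h^2 + 5*h + 4) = (h - 1)*(h + 1)*(h + 4)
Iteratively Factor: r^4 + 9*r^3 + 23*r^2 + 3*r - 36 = (r + 3)*(r^3 + 6*r^2 + 5*r - 12) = (r - 1)*(r + 3)*(r^2 + 7*r + 12) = (r - 1)*(r + 3)*(r + 4)*(r + 3)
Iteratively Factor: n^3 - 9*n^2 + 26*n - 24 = (n - 3)*(n^2 - 6*n + 8) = (n - 3)*(n - 2)*(n - 4)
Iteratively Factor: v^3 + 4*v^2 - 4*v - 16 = (v + 4)*(v^2 - 4) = (v + 2)*(v + 4)*(v - 2)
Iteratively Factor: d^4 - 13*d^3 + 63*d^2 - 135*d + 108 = (d - 3)*(d^3 - 10*d^2 + 33*d - 36) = (d - 3)^2*(d^2 - 7*d + 12) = (d - 3)^3*(d - 4)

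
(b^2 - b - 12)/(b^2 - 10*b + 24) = (b + 3)/(b - 6)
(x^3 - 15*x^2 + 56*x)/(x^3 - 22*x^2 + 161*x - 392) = x/(x - 7)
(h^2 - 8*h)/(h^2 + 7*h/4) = 4*(h - 8)/(4*h + 7)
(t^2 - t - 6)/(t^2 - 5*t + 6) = (t + 2)/(t - 2)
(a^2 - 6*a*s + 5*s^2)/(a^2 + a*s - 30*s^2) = (a - s)/(a + 6*s)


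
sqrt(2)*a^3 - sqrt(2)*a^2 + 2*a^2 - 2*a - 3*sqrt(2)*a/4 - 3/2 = (a - 3/2)*(a + sqrt(2))*(sqrt(2)*a + sqrt(2)/2)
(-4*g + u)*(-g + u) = 4*g^2 - 5*g*u + u^2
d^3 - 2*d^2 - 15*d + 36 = (d - 3)^2*(d + 4)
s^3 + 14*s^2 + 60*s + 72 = (s + 2)*(s + 6)^2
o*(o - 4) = o^2 - 4*o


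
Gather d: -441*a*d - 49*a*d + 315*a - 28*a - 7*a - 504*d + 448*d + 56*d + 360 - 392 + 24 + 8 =-490*a*d + 280*a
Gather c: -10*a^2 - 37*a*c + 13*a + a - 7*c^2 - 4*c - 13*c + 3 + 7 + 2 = -10*a^2 + 14*a - 7*c^2 + c*(-37*a - 17) + 12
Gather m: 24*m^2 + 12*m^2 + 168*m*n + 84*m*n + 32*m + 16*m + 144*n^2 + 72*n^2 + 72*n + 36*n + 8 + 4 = 36*m^2 + m*(252*n + 48) + 216*n^2 + 108*n + 12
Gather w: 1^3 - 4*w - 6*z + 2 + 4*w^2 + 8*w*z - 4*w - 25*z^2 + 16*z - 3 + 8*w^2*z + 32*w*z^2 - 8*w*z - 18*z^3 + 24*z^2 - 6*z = w^2*(8*z + 4) + w*(32*z^2 - 8) - 18*z^3 - z^2 + 4*z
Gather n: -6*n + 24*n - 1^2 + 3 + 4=18*n + 6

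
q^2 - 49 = (q - 7)*(q + 7)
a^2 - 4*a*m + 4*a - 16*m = (a + 4)*(a - 4*m)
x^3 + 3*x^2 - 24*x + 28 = (x - 2)^2*(x + 7)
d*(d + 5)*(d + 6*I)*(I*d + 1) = I*d^4 - 5*d^3 + 5*I*d^3 - 25*d^2 + 6*I*d^2 + 30*I*d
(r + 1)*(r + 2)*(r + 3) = r^3 + 6*r^2 + 11*r + 6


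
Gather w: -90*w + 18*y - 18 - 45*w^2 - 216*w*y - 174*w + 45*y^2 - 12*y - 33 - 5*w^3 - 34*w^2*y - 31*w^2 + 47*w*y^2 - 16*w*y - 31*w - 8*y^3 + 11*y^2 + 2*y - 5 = -5*w^3 + w^2*(-34*y - 76) + w*(47*y^2 - 232*y - 295) - 8*y^3 + 56*y^2 + 8*y - 56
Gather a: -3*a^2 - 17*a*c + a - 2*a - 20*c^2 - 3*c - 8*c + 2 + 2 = -3*a^2 + a*(-17*c - 1) - 20*c^2 - 11*c + 4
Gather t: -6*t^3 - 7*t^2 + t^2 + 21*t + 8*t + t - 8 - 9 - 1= -6*t^3 - 6*t^2 + 30*t - 18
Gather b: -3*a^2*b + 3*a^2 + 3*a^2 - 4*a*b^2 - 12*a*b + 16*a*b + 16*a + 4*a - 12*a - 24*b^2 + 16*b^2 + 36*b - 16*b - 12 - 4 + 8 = 6*a^2 + 8*a + b^2*(-4*a - 8) + b*(-3*a^2 + 4*a + 20) - 8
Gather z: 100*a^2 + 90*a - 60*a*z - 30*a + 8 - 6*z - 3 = 100*a^2 + 60*a + z*(-60*a - 6) + 5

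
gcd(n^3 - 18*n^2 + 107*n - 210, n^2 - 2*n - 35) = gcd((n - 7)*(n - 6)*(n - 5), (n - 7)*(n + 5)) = n - 7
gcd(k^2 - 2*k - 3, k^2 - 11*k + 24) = k - 3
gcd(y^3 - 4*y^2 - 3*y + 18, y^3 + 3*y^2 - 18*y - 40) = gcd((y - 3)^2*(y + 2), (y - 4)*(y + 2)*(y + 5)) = y + 2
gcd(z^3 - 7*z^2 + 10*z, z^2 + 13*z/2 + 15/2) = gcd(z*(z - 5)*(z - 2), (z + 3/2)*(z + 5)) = 1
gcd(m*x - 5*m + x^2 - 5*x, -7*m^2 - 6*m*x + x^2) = m + x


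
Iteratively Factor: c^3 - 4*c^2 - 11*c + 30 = (c - 5)*(c^2 + c - 6) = (c - 5)*(c - 2)*(c + 3)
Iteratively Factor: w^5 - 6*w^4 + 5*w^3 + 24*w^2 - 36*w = (w - 3)*(w^4 - 3*w^3 - 4*w^2 + 12*w) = w*(w - 3)*(w^3 - 3*w^2 - 4*w + 12) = w*(w - 3)*(w + 2)*(w^2 - 5*w + 6) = w*(w - 3)*(w - 2)*(w + 2)*(w - 3)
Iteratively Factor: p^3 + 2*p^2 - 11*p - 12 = (p - 3)*(p^2 + 5*p + 4) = (p - 3)*(p + 4)*(p + 1)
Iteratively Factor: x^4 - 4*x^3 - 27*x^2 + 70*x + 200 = (x + 2)*(x^3 - 6*x^2 - 15*x + 100) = (x - 5)*(x + 2)*(x^2 - x - 20) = (x - 5)*(x + 2)*(x + 4)*(x - 5)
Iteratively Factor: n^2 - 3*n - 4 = (n + 1)*(n - 4)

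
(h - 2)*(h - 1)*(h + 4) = h^3 + h^2 - 10*h + 8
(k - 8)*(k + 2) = k^2 - 6*k - 16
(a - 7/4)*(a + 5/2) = a^2 + 3*a/4 - 35/8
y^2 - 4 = (y - 2)*(y + 2)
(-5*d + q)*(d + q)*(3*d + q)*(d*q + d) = -15*d^4*q - 15*d^4 - 17*d^3*q^2 - 17*d^3*q - d^2*q^3 - d^2*q^2 + d*q^4 + d*q^3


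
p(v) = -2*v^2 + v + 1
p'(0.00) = 1.00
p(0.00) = 1.00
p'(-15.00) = 61.00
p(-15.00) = -464.00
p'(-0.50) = 3.00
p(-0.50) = 0.00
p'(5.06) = -19.24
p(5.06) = -45.15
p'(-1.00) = 5.00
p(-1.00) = -2.00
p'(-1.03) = 5.12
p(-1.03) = -2.15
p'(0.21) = 0.16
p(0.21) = 1.12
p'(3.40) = -12.60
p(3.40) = -18.72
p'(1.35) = -4.40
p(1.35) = -1.30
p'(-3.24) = 13.96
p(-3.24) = -23.24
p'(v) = 1 - 4*v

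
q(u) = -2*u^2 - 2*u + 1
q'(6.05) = -26.20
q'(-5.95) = 21.80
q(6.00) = -83.00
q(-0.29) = 1.41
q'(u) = -4*u - 2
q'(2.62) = -12.48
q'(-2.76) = 9.04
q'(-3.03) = 10.12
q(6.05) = -84.30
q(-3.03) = -11.30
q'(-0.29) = -0.84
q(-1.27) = 0.31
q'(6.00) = -26.00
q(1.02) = -3.12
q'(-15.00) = 58.00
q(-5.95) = -57.90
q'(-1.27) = 3.08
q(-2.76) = -8.72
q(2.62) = -17.97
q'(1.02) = -6.08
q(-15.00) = -419.00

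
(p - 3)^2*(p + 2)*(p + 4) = p^4 - 19*p^2 + 6*p + 72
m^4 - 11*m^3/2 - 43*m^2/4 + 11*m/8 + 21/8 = (m - 7)*(m - 1/2)*(m + 1/2)*(m + 3/2)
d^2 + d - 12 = (d - 3)*(d + 4)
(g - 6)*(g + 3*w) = g^2 + 3*g*w - 6*g - 18*w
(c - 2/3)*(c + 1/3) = c^2 - c/3 - 2/9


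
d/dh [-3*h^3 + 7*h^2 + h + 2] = -9*h^2 + 14*h + 1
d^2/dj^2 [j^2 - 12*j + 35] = 2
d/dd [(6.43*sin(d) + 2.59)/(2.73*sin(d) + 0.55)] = -3.5342*cos(d)/(2.73*sin(d) + 0.55)^2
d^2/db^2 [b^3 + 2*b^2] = 6*b + 4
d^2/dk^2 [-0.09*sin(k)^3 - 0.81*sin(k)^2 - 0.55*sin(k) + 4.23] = 0.6175*sin(k) - 0.2025*sin(3*k) - 1.62*cos(2*k)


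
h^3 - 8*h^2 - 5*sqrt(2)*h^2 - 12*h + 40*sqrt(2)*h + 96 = (h - 8)*(h - 6*sqrt(2))*(h + sqrt(2))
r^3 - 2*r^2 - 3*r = r*(r - 3)*(r + 1)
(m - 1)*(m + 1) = m^2 - 1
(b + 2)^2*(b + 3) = b^3 + 7*b^2 + 16*b + 12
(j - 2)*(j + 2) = j^2 - 4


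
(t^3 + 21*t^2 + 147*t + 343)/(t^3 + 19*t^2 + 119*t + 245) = (t + 7)/(t + 5)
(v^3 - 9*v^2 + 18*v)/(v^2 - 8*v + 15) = v*(v - 6)/(v - 5)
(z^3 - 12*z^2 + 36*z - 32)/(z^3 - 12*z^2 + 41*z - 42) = (z^2 - 10*z + 16)/(z^2 - 10*z + 21)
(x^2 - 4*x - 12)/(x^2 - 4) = (x - 6)/(x - 2)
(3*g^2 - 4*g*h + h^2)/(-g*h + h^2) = (-3*g + h)/h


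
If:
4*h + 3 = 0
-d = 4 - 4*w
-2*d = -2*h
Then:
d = -3/4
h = -3/4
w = 13/16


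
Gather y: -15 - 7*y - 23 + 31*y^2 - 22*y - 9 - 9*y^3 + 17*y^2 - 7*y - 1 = -9*y^3 + 48*y^2 - 36*y - 48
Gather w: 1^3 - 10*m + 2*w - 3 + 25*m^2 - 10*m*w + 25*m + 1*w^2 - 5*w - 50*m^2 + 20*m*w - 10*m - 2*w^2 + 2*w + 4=-25*m^2 + 5*m - w^2 + w*(10*m - 1) + 2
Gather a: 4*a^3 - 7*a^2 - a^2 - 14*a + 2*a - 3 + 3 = 4*a^3 - 8*a^2 - 12*a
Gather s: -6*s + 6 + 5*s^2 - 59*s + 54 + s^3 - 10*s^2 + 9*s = s^3 - 5*s^2 - 56*s + 60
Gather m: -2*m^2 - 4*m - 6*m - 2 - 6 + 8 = -2*m^2 - 10*m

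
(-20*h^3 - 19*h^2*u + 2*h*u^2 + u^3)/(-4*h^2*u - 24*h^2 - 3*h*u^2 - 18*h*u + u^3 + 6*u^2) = (5*h + u)/(u + 6)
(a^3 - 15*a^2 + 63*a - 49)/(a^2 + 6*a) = (a^3 - 15*a^2 + 63*a - 49)/(a*(a + 6))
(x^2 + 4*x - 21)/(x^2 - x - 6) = (x + 7)/(x + 2)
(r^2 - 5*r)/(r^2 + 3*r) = (r - 5)/(r + 3)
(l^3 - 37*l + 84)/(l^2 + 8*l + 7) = (l^2 - 7*l + 12)/(l + 1)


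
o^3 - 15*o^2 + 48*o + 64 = (o - 8)^2*(o + 1)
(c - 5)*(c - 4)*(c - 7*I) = c^3 - 9*c^2 - 7*I*c^2 + 20*c + 63*I*c - 140*I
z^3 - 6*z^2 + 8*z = z*(z - 4)*(z - 2)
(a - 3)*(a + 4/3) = a^2 - 5*a/3 - 4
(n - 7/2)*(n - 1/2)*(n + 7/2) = n^3 - n^2/2 - 49*n/4 + 49/8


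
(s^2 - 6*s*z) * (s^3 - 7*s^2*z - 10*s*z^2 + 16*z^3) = s^5 - 13*s^4*z + 32*s^3*z^2 + 76*s^2*z^3 - 96*s*z^4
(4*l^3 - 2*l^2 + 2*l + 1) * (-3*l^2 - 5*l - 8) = -12*l^5 - 14*l^4 - 28*l^3 + 3*l^2 - 21*l - 8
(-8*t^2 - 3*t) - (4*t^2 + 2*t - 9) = -12*t^2 - 5*t + 9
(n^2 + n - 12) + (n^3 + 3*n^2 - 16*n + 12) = n^3 + 4*n^2 - 15*n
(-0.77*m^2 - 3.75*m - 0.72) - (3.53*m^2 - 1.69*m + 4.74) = -4.3*m^2 - 2.06*m - 5.46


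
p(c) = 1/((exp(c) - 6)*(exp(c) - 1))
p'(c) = -exp(c)/((exp(c) - 6)*(exp(c) - 1)^2) - exp(c)/((exp(c) - 6)^2*(exp(c) - 1))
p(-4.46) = 0.17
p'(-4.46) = 0.00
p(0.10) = -1.94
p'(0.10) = 19.97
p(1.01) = -0.18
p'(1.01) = 0.13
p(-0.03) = 6.73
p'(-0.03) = 222.20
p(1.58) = -0.23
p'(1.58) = -0.68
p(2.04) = 0.09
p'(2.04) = -0.50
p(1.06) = -0.17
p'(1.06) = 0.10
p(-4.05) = 0.17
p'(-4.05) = 0.00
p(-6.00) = 0.17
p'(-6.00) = 0.00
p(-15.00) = 0.17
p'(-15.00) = 0.00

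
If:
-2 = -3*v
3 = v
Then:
No Solution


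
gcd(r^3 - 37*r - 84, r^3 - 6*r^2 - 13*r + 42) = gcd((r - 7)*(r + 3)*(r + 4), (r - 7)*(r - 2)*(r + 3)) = r^2 - 4*r - 21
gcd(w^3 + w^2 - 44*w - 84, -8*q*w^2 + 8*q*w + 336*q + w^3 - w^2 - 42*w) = w^2 - w - 42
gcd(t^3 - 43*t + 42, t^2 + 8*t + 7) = t + 7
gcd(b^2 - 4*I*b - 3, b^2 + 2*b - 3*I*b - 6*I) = b - 3*I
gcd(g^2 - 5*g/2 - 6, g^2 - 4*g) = g - 4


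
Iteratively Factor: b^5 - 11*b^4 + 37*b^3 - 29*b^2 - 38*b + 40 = (b + 1)*(b^4 - 12*b^3 + 49*b^2 - 78*b + 40) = (b - 4)*(b + 1)*(b^3 - 8*b^2 + 17*b - 10) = (b - 5)*(b - 4)*(b + 1)*(b^2 - 3*b + 2) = (b - 5)*(b - 4)*(b - 1)*(b + 1)*(b - 2)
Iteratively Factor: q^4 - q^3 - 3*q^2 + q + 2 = (q - 1)*(q^3 - 3*q - 2) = (q - 2)*(q - 1)*(q^2 + 2*q + 1) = (q - 2)*(q - 1)*(q + 1)*(q + 1)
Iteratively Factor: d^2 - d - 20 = (d + 4)*(d - 5)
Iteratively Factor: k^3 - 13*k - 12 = (k + 1)*(k^2 - k - 12) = (k + 1)*(k + 3)*(k - 4)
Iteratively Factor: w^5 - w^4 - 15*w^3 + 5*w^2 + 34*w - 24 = (w - 4)*(w^4 + 3*w^3 - 3*w^2 - 7*w + 6) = (w - 4)*(w + 2)*(w^3 + w^2 - 5*w + 3) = (w - 4)*(w + 2)*(w + 3)*(w^2 - 2*w + 1) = (w - 4)*(w - 1)*(w + 2)*(w + 3)*(w - 1)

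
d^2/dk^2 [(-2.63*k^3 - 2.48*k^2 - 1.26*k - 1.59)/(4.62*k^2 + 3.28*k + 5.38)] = (95.5252399999997*k^3 - 112.23444*k^2 - 413.39964*k - 54.2662)/(98.611128*k^6 + 210.028896*k^5 + 493.61004*k^4 + 524.44576*k^3 + 574.80996*k^2 + 284.812896*k + 155.720872)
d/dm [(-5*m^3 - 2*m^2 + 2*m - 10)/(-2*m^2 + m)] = 2*(5*m^4 - 5*m^3 + m^2 - 20*m + 5)/(m^2*(4*m^2 - 4*m + 1))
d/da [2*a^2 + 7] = 4*a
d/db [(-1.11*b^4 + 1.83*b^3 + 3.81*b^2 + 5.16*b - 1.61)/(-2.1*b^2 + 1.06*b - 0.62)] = (4.662*b^5 - 7.3728*b^4 + 6.6324*b^3 + 11.4708*b^2 - 11.4864*b - 1.4926)/(4.41*b^4 - 4.452*b^3 + 3.7276*b^2 - 1.3144*b + 0.3844)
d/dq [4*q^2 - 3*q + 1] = 8*q - 3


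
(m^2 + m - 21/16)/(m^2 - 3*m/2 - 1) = (-16*m^2 - 16*m + 21)/(8*(-2*m^2 + 3*m + 2))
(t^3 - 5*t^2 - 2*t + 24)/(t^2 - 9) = (t^2 - 2*t - 8)/(t + 3)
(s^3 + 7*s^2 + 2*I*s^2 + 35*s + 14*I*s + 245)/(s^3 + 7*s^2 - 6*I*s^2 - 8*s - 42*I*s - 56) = (s^2 + 2*I*s + 35)/(s^2 - 6*I*s - 8)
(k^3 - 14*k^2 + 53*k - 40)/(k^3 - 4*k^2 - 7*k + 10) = (k - 8)/(k + 2)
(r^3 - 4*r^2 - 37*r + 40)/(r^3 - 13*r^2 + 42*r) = (r^3 - 4*r^2 - 37*r + 40)/(r*(r^2 - 13*r + 42))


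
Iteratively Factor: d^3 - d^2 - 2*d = (d - 2)*(d^2 + d) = (d - 2)*(d + 1)*(d)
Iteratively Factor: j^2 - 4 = (j + 2)*(j - 2)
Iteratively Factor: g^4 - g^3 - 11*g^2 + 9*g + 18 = (g + 1)*(g^3 - 2*g^2 - 9*g + 18) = (g + 1)*(g + 3)*(g^2 - 5*g + 6) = (g - 2)*(g + 1)*(g + 3)*(g - 3)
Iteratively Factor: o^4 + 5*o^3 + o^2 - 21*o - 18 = (o + 3)*(o^3 + 2*o^2 - 5*o - 6) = (o + 1)*(o + 3)*(o^2 + o - 6) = (o + 1)*(o + 3)^2*(o - 2)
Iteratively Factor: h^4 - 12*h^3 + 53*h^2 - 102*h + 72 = (h - 2)*(h^3 - 10*h^2 + 33*h - 36) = (h - 3)*(h - 2)*(h^2 - 7*h + 12) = (h - 3)^2*(h - 2)*(h - 4)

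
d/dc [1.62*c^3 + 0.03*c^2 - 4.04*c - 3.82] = 4.86*c^2 + 0.06*c - 4.04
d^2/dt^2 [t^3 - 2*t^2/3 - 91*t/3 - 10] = 6*t - 4/3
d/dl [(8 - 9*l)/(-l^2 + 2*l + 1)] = (-9*l^2 + 16*l - 25)/(l^4 - 4*l^3 + 2*l^2 + 4*l + 1)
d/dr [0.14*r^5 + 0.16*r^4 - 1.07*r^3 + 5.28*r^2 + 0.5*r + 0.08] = 0.7*r^4 + 0.64*r^3 - 3.21*r^2 + 10.56*r + 0.5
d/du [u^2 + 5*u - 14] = 2*u + 5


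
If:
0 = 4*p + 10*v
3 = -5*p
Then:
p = -3/5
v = 6/25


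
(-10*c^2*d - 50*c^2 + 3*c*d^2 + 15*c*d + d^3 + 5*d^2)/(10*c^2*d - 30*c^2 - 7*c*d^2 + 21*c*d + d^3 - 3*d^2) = (-5*c*d - 25*c - d^2 - 5*d)/(5*c*d - 15*c - d^2 + 3*d)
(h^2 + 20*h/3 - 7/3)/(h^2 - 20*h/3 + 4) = (3*h^2 + 20*h - 7)/(3*h^2 - 20*h + 12)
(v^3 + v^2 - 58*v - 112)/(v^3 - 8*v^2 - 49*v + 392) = (v + 2)/(v - 7)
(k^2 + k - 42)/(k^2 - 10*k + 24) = (k + 7)/(k - 4)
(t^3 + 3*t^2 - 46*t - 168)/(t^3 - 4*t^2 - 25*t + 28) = (t + 6)/(t - 1)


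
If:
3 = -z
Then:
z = -3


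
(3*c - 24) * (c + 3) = 3*c^2 - 15*c - 72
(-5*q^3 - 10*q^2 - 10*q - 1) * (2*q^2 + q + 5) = -10*q^5 - 25*q^4 - 55*q^3 - 62*q^2 - 51*q - 5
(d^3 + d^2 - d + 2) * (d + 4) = d^4 + 5*d^3 + 3*d^2 - 2*d + 8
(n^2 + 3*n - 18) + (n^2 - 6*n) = 2*n^2 - 3*n - 18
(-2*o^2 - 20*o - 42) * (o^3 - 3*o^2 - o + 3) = -2*o^5 - 14*o^4 + 20*o^3 + 140*o^2 - 18*o - 126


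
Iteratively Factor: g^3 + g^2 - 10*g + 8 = (g - 1)*(g^2 + 2*g - 8) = (g - 1)*(g + 4)*(g - 2)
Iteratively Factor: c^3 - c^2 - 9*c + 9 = (c - 1)*(c^2 - 9) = (c - 3)*(c - 1)*(c + 3)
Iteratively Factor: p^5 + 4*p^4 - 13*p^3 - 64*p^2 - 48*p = (p - 4)*(p^4 + 8*p^3 + 19*p^2 + 12*p) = (p - 4)*(p + 3)*(p^3 + 5*p^2 + 4*p) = (p - 4)*(p + 1)*(p + 3)*(p^2 + 4*p) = p*(p - 4)*(p + 1)*(p + 3)*(p + 4)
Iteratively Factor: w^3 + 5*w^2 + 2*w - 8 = (w - 1)*(w^2 + 6*w + 8) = (w - 1)*(w + 4)*(w + 2)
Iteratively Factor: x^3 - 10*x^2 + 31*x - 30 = (x - 2)*(x^2 - 8*x + 15) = (x - 3)*(x - 2)*(x - 5)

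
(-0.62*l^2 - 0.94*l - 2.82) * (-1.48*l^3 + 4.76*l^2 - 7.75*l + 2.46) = 0.9176*l^5 - 1.56*l^4 + 4.5042*l^3 - 7.6634*l^2 + 19.5426*l - 6.9372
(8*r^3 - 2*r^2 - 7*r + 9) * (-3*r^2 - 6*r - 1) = -24*r^5 - 42*r^4 + 25*r^3 + 17*r^2 - 47*r - 9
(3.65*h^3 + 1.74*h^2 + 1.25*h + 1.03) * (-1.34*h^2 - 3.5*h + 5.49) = -4.891*h^5 - 15.1066*h^4 + 12.2735*h^3 + 3.7974*h^2 + 3.2575*h + 5.6547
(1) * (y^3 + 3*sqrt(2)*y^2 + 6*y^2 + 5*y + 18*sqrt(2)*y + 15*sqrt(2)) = y^3 + 3*sqrt(2)*y^2 + 6*y^2 + 5*y + 18*sqrt(2)*y + 15*sqrt(2)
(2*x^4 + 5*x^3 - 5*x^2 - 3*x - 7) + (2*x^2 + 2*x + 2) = 2*x^4 + 5*x^3 - 3*x^2 - x - 5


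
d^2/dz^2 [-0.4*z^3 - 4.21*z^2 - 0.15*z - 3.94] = -2.4*z - 8.42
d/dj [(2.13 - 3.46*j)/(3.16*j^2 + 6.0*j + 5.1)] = (10.9336*j^2 - 13.4616*j - 30.426)/(9.9856*j^4 + 37.92*j^3 + 68.232*j^2 + 61.2*j + 26.01)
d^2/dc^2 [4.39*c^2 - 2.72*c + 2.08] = 8.78000000000000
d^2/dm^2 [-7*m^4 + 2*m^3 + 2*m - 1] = 12*m*(1 - 7*m)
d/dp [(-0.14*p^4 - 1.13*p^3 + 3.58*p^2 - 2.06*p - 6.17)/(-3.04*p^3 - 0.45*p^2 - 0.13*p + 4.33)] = (0.4256*p^6 + 0.125999999999999*p^5 + 11.4463*p^4 - 14.6558*p^3 - 72.3415*p^2 + 25.4498*p - 9.7219)/(9.2416*p^6 + 2.736*p^5 + 0.9929*p^4 - 26.2094*p^3 - 3.8801*p^2 - 1.1258*p + 18.7489)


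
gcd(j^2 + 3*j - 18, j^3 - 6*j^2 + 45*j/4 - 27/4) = j - 3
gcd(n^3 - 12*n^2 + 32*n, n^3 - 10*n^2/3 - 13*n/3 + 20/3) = n - 4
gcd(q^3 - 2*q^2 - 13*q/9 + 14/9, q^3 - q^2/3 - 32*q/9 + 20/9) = q - 2/3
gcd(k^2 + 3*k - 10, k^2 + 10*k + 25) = k + 5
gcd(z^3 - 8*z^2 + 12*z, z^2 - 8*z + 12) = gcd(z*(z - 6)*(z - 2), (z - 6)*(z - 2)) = z^2 - 8*z + 12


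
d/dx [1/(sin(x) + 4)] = -cos(x)/(sin(x) + 4)^2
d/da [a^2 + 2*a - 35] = 2*a + 2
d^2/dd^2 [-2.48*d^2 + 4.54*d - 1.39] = -4.96000000000000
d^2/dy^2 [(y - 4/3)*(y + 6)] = 2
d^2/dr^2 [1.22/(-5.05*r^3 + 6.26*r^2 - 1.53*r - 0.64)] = ((36.966*r - 15.2744)*(5.05*r^3 - 6.26*r^2 + 1.53*r + 0.64) - 1.22*(15.15*r^2 - 12.52*r + 1.53)*(30.3*r^2 - 25.04*r + 3.06))/(5.05*r^3 - 6.26*r^2 + 1.53*r + 0.64)^3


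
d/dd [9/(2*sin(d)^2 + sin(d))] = -(36/tan(d) + 9*cos(d)/sin(d)^2)/(2*sin(d) + 1)^2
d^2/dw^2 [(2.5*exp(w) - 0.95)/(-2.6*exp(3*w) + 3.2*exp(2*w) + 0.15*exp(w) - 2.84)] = (-67.6000000000001*exp(6*w) + 120.198*exp(5*w) - 116.444*exp(4*w) + 279.351*exp(3*w) - 198.0852*exp(2*w) + 33.490775*exp(w) - 19.7593)*exp(w)/(17.576*exp(9*w) - 64.896*exp(8*w) + 76.83*exp(7*w) + 32.3152*exp(6*w) - 146.2053*exp(5*w) + 80.3832*exp(4*w) + 71.087505*exp(3*w) - 77.23806*exp(2*w) - 3.62952*exp(w) + 22.906304)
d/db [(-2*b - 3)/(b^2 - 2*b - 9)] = 2*(b^2 + 3*b + 6)/(b^4 - 4*b^3 - 14*b^2 + 36*b + 81)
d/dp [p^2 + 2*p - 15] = 2*p + 2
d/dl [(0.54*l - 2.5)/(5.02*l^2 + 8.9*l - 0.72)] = (-2.7108*l^2 + 25.1*l + 21.8612)/(25.2004*l^4 + 89.356*l^3 + 71.9812*l^2 - 12.816*l + 0.5184)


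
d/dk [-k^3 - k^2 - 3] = k*(-3*k - 2)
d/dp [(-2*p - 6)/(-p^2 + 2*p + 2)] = 2*(-p^2 - 6*p + 4)/(p^4 - 4*p^3 + 8*p + 4)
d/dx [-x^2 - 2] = -2*x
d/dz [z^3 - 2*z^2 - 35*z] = 3*z^2 - 4*z - 35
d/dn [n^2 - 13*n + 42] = 2*n - 13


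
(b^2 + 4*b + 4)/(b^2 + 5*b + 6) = (b + 2)/(b + 3)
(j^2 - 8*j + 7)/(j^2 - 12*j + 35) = (j - 1)/(j - 5)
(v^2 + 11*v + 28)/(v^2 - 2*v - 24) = (v + 7)/(v - 6)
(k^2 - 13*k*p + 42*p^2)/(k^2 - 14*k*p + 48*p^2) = (-k + 7*p)/(-k + 8*p)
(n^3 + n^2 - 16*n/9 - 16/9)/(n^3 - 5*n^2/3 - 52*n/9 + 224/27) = 3*(3*n^2 + 7*n + 4)/(9*n^2 - 3*n - 56)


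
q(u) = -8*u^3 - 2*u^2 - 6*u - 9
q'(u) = -24*u^2 - 4*u - 6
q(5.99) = -1836.07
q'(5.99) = -891.08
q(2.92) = -242.75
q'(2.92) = -222.31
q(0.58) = -14.71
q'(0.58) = -16.39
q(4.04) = -593.40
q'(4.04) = -413.88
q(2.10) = -104.51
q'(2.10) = -120.24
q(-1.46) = 20.39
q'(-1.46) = -51.32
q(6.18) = -2010.70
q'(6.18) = -947.34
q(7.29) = -3258.39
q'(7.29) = -1310.62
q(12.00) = -14193.00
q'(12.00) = -3510.00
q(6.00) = -1845.00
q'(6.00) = -894.00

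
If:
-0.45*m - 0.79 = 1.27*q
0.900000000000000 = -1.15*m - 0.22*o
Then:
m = -2.82222222222222*q - 1.75555555555556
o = 14.7525252525253*q + 5.08585858585859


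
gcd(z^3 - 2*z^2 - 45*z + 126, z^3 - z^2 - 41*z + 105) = z^2 + 4*z - 21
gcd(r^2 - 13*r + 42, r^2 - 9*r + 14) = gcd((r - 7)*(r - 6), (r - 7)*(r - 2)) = r - 7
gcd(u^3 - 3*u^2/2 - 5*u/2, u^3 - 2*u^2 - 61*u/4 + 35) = u - 5/2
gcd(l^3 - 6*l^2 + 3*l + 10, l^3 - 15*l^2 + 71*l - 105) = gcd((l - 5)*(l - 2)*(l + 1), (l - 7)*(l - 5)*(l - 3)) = l - 5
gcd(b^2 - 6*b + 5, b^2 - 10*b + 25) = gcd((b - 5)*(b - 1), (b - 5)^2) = b - 5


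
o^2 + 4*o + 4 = (o + 2)^2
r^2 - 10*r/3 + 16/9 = (r - 8/3)*(r - 2/3)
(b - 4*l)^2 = b^2 - 8*b*l + 16*l^2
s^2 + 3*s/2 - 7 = (s - 2)*(s + 7/2)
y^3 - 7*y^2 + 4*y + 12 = (y - 6)*(y - 2)*(y + 1)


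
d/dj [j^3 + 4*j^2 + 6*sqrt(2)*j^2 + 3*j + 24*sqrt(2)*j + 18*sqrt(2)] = 3*j^2 + 8*j + 12*sqrt(2)*j + 3 + 24*sqrt(2)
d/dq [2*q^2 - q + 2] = 4*q - 1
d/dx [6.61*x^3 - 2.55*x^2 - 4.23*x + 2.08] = 19.83*x^2 - 5.1*x - 4.23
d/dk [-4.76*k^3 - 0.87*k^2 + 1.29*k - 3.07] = -14.28*k^2 - 1.74*k + 1.29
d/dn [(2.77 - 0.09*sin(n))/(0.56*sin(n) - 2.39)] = -1.3361*cos(n)/(0.56*sin(n) - 2.39)^2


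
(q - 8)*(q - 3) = q^2 - 11*q + 24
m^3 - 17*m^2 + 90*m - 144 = (m - 8)*(m - 6)*(m - 3)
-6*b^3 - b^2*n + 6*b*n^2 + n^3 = (-b + n)*(b + n)*(6*b + n)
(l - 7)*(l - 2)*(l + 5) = l^3 - 4*l^2 - 31*l + 70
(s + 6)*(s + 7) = s^2 + 13*s + 42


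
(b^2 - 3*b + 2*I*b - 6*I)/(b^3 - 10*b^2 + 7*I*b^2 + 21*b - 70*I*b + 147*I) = (b + 2*I)/(b^2 + 7*b*(-1 + I) - 49*I)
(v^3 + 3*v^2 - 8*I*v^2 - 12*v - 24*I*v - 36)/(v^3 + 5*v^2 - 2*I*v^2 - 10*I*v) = (v^2 + 3*v*(1 - 2*I) - 18*I)/(v*(v + 5))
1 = 1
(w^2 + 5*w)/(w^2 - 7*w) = (w + 5)/(w - 7)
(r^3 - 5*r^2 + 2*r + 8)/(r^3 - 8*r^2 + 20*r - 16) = (r + 1)/(r - 2)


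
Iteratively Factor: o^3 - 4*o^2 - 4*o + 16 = (o + 2)*(o^2 - 6*o + 8) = (o - 2)*(o + 2)*(o - 4)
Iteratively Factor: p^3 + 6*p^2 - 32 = (p - 2)*(p^2 + 8*p + 16) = (p - 2)*(p + 4)*(p + 4)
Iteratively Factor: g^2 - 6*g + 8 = (g - 4)*(g - 2)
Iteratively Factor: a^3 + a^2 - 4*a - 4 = (a + 2)*(a^2 - a - 2) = (a - 2)*(a + 2)*(a + 1)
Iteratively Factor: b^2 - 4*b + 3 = (b - 1)*(b - 3)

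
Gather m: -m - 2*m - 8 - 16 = -3*m - 24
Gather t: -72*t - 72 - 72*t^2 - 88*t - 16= -72*t^2 - 160*t - 88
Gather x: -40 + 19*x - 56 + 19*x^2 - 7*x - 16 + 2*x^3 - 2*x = 2*x^3 + 19*x^2 + 10*x - 112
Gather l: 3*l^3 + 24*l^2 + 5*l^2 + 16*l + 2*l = 3*l^3 + 29*l^2 + 18*l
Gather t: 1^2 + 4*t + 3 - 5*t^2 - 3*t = -5*t^2 + t + 4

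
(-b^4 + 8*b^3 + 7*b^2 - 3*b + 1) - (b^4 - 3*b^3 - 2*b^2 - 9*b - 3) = -2*b^4 + 11*b^3 + 9*b^2 + 6*b + 4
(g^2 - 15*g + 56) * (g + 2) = g^3 - 13*g^2 + 26*g + 112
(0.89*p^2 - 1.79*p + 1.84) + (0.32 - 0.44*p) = 0.89*p^2 - 2.23*p + 2.16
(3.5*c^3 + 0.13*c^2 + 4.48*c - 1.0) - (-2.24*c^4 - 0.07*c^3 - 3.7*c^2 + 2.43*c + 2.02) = 2.24*c^4 + 3.57*c^3 + 3.83*c^2 + 2.05*c - 3.02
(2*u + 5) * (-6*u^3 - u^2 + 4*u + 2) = -12*u^4 - 32*u^3 + 3*u^2 + 24*u + 10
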